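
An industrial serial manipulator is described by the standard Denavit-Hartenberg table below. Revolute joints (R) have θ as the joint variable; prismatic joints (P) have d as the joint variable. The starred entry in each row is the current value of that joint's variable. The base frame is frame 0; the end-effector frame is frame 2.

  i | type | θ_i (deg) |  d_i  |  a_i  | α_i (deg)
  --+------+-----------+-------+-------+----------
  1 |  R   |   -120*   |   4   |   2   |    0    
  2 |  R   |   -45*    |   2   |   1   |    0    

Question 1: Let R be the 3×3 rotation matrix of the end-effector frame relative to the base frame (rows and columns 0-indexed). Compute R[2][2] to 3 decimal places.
1.000

End-effector z-axis (col 2 of R) = (0.0000,0.0000,1.0000)
R[2][2] = 1.0000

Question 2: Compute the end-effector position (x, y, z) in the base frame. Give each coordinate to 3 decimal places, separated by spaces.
after link 1: o_1 = (-1.0000, -1.7321, 4.0000)
after link 2: o_2 = (-1.9659, -1.9909, 6.0000)

-1.966 -1.991 6.000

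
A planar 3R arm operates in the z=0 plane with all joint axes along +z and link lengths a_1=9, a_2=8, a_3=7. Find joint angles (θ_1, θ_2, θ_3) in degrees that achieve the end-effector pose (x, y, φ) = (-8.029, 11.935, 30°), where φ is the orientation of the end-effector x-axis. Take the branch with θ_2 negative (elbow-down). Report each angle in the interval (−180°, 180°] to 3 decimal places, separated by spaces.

wrist centre = target − a_3·(cos φ, sin φ) = (-14.0912, 8.4350)
cos θ_2 = (269.7105−9²−8²)/(2·9·8) = 0.8660; θ_2 = -29.9977° (elbow-down)
β = atan2(8.4350,-14.0912) = 149.0952°; ψ = atan2(-3.9997,15.9284) = -14.0959°
θ_1 = β − ψ = 163.1911°
θ_3 = φ − θ_1 − θ_2 = -103.1934° (wrapped to (-180°,180°])

163.191 -29.998 -103.193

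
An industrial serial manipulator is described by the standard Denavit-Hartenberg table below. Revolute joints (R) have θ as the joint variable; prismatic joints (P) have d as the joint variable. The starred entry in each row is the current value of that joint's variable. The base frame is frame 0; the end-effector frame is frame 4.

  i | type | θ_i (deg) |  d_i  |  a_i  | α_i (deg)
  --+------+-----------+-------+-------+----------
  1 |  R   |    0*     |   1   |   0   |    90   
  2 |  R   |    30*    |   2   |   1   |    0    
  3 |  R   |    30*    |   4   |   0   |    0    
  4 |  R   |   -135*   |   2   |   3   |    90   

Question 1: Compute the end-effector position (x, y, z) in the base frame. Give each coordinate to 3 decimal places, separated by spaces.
1.642 -8.000 -1.398

after link 1: o_1 = (0.0000, 0.0000, 1.0000)
after link 2: o_2 = (0.8660, -2.0000, 1.5000)
after link 3: o_3 = (0.8660, -6.0000, 1.5000)
after link 4: o_4 = (1.6425, -8.0000, -1.3978)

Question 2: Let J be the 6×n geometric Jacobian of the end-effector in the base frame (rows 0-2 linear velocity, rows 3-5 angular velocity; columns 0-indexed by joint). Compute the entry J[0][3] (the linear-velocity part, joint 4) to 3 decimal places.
2.898

axis z_3 = (0.0000,-1.0000,0.0000); lever o_n−o_3 = (0.7765,-2.0000,-2.8978)
cross product → J_v[:, 3] = (2.8978,0.0000,0.7765)
J_ω[:, 3] = z_3
entry J[0][3] = 2.8978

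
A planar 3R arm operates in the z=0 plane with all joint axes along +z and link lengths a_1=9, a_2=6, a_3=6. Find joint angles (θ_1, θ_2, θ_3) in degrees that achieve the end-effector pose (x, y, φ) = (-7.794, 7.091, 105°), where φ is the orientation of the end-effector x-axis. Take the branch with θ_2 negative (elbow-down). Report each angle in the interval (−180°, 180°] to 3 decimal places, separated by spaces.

-150.000 -135.002 30.002

wrist centre = target − a_3·(cos φ, sin φ) = (-6.2411, 1.2954)
cos θ_2 = (40.6293−9²−6²)/(2·9·6) = -0.7071; θ_2 = -135.0024° (elbow-down)
β = atan2(1.2954,-6.2411) = 168.2738°; ψ = atan2(-4.2425,4.7572) = -41.7266°
θ_1 = β − ψ = 210.0004°
θ_3 = φ − θ_1 − θ_2 = 30.0019° (wrapped to (-180°,180°])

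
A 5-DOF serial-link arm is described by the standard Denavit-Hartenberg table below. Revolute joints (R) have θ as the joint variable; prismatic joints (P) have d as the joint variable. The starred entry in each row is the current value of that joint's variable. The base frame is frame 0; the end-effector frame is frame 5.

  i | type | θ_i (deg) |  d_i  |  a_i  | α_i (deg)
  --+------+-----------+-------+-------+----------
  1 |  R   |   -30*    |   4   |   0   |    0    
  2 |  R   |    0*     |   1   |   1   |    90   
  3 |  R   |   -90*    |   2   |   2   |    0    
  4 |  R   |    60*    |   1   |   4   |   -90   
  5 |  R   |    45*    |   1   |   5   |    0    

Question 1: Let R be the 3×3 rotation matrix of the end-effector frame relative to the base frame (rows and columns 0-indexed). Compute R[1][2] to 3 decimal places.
End-effector z-axis (col 2 of R) = (0.4330,-0.2500,0.8660)
R[1][2] = -0.2500

-0.250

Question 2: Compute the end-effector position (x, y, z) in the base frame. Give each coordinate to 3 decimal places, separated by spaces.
7.218 -3.549 0.098

after link 1: o_1 = (0.0000, 0.0000, 4.0000)
after link 2: o_2 = (0.8660, -0.5000, 5.0000)
after link 3: o_3 = (-0.1340, -2.2321, 3.0000)
after link 4: o_4 = (2.3660, -4.8301, 1.0000)
after link 5: o_5 = (7.2185, -3.5492, 0.0983)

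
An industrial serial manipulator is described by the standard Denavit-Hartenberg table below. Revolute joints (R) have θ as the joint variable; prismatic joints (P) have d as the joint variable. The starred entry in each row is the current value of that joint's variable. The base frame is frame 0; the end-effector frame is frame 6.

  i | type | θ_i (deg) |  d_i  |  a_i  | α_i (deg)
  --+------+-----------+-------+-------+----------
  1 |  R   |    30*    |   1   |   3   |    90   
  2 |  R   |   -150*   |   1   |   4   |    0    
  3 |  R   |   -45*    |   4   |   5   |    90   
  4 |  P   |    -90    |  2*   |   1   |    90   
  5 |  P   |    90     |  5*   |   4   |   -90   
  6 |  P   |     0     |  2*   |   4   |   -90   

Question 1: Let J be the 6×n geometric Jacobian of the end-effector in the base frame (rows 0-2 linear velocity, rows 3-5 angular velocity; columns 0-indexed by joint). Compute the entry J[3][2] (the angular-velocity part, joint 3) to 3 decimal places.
axis z_2 = (0.5000,-0.8660,0.0000); lever o_n−o_2 = (4.7414,-3.0360,9.6593)
cross product → J_v[:, 2] = (-8.3652,-4.8296,2.5882)
J_ω[:, 2] = z_2
entry J[3][2] = 0.5000

0.500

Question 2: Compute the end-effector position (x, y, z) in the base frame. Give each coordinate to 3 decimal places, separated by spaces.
after link 1: o_1 = (2.5981, 1.5000, 1.0000)
after link 2: o_2 = (0.0981, -1.0981, -1.0000)
after link 3: o_3 = (-2.0845, -6.9770, 0.2941)
after link 4: o_4 = (-2.1362, -5.8521, 2.2259)
after link 5: o_5 = (2.9429, -2.9197, 4.7956)
after link 6: o_6 = (4.8395, -4.1341, 8.6593)

4.840 -4.134 8.659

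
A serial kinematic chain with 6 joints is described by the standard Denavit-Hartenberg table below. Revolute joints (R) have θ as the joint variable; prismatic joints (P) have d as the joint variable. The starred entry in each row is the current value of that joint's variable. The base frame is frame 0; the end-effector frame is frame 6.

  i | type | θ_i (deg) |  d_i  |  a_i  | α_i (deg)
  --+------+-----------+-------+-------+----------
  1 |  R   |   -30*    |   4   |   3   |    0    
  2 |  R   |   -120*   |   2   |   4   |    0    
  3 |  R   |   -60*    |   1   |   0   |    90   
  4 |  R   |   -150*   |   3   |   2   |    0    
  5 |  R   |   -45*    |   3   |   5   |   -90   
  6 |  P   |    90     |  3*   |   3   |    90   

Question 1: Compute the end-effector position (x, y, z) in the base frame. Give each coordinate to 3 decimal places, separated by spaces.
6.989 -4.571 4.396

after link 1: o_1 = (2.5981, -1.5000, 4.0000)
after link 2: o_2 = (-0.8660, -3.5000, 6.0000)
after link 3: o_3 = (-0.8660, -3.5000, 7.0000)
after link 4: o_4 = (2.1340, -1.7679, 6.0000)
after link 5: o_5 = (7.8166, -1.5847, 7.2941)
after link 6: o_6 = (6.9890, -4.5710, 4.3963)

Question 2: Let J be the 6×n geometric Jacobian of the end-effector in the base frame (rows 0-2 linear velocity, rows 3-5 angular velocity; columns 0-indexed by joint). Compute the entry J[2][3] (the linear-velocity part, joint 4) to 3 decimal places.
-7.338

axis z_3 = (0.5000,0.8660,0.0000); lever o_n−o_3 = (7.8550,-1.0710,-2.6037)
cross product → J_v[:, 3] = (-2.2549,1.3018,-7.3381)
J_ω[:, 3] = z_3
entry J[2][3] = -7.3381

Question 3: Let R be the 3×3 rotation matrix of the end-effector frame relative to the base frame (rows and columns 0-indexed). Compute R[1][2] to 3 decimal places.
End-effector z-axis (col 2 of R) = (0.8365,-0.4830,0.2588)
R[1][2] = -0.4830

-0.483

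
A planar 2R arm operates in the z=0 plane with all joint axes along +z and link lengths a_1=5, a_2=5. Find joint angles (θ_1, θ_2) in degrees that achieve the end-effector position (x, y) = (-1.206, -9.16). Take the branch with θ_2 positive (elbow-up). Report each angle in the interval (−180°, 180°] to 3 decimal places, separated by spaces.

-119.997 44.992

cos θ_2 = (85.3600−5²−5²)/(2·5·5) = 0.7072; θ_2 = 44.9924° (elbow-up)
β = atan2(-9.1600,-1.2060) = -97.5004°; ψ = atan2(3.5351,8.5360) = 22.4962°
θ_1 = β − ψ = -119.9966°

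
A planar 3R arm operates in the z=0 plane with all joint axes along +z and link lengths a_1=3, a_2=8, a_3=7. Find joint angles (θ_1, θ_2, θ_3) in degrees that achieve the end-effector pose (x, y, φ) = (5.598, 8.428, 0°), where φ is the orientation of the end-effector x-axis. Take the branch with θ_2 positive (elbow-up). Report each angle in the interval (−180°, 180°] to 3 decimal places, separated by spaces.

29.997 90.004 -120.001

wrist centre = target − a_3·(cos φ, sin φ) = (-1.4020, 8.4280)
cos θ_2 = (72.9968−3²−8²)/(2·3·8) = -0.0001; θ_2 = 90.0038° (elbow-up)
β = atan2(8.4280,-1.4020) = 99.4447°; ψ = atan2(8.0000,2.9995) = 69.4473°
θ_1 = β − ψ = 29.9974°
θ_3 = φ − θ_1 − θ_2 = -120.0012° (wrapped to (-180°,180°])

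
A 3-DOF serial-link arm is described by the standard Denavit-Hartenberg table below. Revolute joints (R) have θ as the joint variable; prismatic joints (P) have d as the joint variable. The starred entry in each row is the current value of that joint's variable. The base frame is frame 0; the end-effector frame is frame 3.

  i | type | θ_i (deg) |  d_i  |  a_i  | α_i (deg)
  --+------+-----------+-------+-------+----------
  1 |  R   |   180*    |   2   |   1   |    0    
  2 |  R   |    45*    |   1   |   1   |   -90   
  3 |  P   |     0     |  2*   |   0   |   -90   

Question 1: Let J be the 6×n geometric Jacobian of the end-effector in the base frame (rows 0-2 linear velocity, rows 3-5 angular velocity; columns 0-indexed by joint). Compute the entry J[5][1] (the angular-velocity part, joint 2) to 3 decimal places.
1.000

axis z_1 = (0.0000,0.0000,1.0000); lever o_n−o_1 = (0.7071,-2.1213,1.0000)
cross product → J_v[:, 1] = (2.1213,0.7071,-0.0000)
J_ω[:, 1] = z_1
entry J[5][1] = 1.0000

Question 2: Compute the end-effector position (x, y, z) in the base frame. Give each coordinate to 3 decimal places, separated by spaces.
after link 1: o_1 = (-1.0000, 0.0000, 2.0000)
after link 2: o_2 = (-1.7071, -0.7071, 3.0000)
after link 3: o_3 = (-0.2929, -2.1213, 3.0000)

-0.293 -2.121 3.000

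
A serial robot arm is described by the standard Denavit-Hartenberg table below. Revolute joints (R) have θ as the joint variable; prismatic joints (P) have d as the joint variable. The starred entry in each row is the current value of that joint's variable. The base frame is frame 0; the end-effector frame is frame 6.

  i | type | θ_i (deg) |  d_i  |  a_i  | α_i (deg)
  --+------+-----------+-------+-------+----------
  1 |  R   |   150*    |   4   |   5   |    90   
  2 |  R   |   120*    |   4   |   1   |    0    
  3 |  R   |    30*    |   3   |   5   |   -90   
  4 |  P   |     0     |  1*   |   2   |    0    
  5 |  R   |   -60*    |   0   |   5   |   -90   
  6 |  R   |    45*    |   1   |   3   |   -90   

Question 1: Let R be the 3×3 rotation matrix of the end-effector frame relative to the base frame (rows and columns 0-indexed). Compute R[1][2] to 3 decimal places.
End-effector z-axis (col 2 of R) = (-0.8775,-0.2005,0.4356)
R[1][2] = -0.2005

-0.200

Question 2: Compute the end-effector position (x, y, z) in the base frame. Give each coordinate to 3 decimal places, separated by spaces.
10.521 8.553 11.550

after link 1: o_1 = (-4.3301, 2.5000, 4.0000)
after link 2: o_2 = (-1.8971, 5.7141, 4.8660)
after link 3: o_3 = (3.3529, 6.1471, 7.3660)
after link 4: o_4 = (5.2859, 5.0311, 7.5000)
after link 5: o_5 = (9.3260, 7.6986, 8.7500)
after link 6: o_6 = (10.5210, 8.5526, 11.5505)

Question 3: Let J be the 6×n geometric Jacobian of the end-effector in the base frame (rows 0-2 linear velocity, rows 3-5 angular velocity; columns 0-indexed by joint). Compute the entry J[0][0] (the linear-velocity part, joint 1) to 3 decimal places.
-8.553

axis z_0 = ẑ; lever o_n−o_0 = (10.5210,8.5526,11.5505)
cross product → J_v[:, 0] = (-8.5526,10.5210,0.0000)
J_ω[:, 0] = z_0
entry J[0][0] = -8.5526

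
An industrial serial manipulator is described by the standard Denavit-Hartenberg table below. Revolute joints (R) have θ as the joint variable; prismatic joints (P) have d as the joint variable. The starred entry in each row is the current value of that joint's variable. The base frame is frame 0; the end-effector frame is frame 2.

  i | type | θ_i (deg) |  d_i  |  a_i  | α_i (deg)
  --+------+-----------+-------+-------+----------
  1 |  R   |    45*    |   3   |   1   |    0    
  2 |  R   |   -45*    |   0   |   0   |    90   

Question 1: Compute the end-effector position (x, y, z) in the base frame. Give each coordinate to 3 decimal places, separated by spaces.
after link 1: o_1 = (0.7071, 0.7071, 3.0000)
after link 2: o_2 = (0.7071, 0.7071, 3.0000)

0.707 0.707 3.000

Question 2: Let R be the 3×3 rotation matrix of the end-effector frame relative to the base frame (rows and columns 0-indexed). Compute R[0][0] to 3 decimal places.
1.000

End-effector x-axis (col 0 of R) = (1.0000,0.0000,0.0000)
R[0][0] = 1.0000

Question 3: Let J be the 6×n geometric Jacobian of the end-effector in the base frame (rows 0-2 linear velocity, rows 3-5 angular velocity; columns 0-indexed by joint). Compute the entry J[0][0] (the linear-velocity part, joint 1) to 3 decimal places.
-0.707

axis z_0 = ẑ; lever o_n−o_0 = (0.7071,0.7071,3.0000)
cross product → J_v[:, 0] = (-0.7071,0.7071,0.0000)
J_ω[:, 0] = z_0
entry J[0][0] = -0.7071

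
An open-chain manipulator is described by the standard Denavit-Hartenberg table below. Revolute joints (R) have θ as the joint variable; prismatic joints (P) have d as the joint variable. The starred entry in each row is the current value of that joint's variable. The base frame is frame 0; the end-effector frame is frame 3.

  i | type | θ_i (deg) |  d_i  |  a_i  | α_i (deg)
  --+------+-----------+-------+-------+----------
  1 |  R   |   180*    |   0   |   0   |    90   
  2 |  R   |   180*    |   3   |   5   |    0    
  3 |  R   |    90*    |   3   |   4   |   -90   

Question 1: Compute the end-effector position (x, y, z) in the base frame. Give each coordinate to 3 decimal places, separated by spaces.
5.000 6.000 -4.000

after link 1: o_1 = (0.0000, 0.0000, 0.0000)
after link 2: o_2 = (5.0000, 3.0000, 0.0000)
after link 3: o_3 = (5.0000, 6.0000, -4.0000)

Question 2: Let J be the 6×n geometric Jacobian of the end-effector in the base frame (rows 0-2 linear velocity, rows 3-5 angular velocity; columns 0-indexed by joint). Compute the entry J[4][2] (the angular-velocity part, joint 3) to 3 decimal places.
1.000

axis z_2 = (0.0000,1.0000,0.0000); lever o_n−o_2 = (0.0000,3.0000,-4.0000)
cross product → J_v[:, 2] = (-4.0000,0.0000,-0.0000)
J_ω[:, 2] = z_2
entry J[4][2] = 1.0000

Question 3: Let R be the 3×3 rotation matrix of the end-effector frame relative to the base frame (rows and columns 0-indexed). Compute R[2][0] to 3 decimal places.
-1.000

End-effector x-axis (col 0 of R) = (0.0000,0.0000,-1.0000)
R[2][0] = -1.0000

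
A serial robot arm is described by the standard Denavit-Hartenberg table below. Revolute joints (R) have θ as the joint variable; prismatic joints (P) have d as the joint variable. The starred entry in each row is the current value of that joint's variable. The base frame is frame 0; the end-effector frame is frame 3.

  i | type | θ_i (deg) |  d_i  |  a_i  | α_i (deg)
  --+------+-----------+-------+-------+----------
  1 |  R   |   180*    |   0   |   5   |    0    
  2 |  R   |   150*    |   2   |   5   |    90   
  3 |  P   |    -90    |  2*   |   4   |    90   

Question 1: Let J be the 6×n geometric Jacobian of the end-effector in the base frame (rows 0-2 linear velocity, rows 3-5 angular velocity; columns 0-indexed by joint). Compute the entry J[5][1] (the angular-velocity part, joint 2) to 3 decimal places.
1.000

axis z_1 = (0.0000,0.0000,1.0000); lever o_n−o_1 = (3.3301,-4.2321,-2.0000)
cross product → J_v[:, 1] = (4.2321,3.3301,-0.0000)
J_ω[:, 1] = z_1
entry J[5][1] = 1.0000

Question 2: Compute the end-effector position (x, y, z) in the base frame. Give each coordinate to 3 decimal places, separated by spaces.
after link 1: o_1 = (-5.0000, 0.0000, 0.0000)
after link 2: o_2 = (-0.6699, -2.5000, 2.0000)
after link 3: o_3 = (-1.6699, -4.2321, -2.0000)

-1.670 -4.232 -2.000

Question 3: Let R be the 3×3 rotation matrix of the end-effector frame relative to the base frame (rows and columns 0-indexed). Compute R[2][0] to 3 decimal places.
End-effector x-axis (col 0 of R) = (0.0000,-0.0000,-1.0000)
R[2][0] = -1.0000

-1.000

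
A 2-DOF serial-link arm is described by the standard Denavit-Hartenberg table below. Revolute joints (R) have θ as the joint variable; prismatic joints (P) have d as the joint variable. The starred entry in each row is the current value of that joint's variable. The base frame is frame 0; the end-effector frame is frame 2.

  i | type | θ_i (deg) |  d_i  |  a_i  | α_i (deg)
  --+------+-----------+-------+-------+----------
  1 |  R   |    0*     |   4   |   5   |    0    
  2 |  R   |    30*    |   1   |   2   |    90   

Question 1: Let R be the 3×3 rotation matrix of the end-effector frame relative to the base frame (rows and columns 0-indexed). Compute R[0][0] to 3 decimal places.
0.866

End-effector x-axis (col 0 of R) = (0.8660,0.5000,0.0000)
R[0][0] = 0.8660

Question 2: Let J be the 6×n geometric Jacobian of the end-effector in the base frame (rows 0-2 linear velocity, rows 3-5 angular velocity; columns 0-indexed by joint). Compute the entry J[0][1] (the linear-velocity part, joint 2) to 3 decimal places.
-1.000

axis z_1 = (0.0000,0.0000,1.0000); lever o_n−o_1 = (1.7321,1.0000,1.0000)
cross product → J_v[:, 1] = (-1.0000,1.7321,0.0000)
J_ω[:, 1] = z_1
entry J[0][1] = -1.0000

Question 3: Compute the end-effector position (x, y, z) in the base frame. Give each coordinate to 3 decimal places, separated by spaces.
after link 1: o_1 = (5.0000, 0.0000, 4.0000)
after link 2: o_2 = (6.7321, 1.0000, 5.0000)

6.732 1.000 5.000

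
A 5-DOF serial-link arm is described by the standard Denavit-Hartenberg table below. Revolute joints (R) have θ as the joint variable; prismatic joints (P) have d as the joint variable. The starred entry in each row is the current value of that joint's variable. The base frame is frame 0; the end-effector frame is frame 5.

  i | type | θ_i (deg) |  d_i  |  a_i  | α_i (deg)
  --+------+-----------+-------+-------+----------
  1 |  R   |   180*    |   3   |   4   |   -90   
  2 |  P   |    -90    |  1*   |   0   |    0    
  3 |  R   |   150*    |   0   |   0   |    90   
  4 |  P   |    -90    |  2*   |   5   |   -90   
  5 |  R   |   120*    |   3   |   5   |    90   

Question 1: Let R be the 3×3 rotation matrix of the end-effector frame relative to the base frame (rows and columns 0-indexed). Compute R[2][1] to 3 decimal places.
-0.866

End-effector y-axis (col 1 of R) = (-0.5000,-0.0000,-0.8660)
R[2][1] = -0.8660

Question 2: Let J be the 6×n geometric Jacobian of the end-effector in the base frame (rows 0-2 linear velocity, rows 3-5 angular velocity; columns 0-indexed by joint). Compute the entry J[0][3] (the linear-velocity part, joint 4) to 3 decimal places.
-0.866

prismatic axis z_3 = (-0.8660,0.0000,0.5000)
J_v[:, 3] = z_3; J_ω[:, 3] = (0,0,0)
entry J[0][3] = -0.8660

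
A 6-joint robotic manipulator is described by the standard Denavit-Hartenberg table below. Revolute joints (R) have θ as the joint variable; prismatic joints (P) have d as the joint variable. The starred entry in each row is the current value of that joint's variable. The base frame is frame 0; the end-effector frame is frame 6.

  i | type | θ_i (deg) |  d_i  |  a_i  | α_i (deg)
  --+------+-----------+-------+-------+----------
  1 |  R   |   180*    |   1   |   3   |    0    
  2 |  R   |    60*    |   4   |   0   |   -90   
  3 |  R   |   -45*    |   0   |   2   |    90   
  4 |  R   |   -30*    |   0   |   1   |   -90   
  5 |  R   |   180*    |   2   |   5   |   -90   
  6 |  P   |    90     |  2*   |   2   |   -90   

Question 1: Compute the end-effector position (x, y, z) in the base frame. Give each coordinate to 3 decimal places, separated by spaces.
after link 1: o_1 = (-3.0000, 0.0000, 1.0000)
after link 2: o_2 = (-3.0000, 0.0000, 5.0000)
after link 3: o_3 = (-3.7071, -1.2247, 6.4142)
after link 4: o_4 = (-4.4463, -1.5051, 7.0266)
after link 5: o_5 = (0.3961, -1.5818, 4.6718)
after link 6: o_6 = (-0.0432, 1.1213, 5.3789)

-0.043 1.121 5.379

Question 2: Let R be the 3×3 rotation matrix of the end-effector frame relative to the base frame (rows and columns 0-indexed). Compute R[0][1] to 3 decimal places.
End-effector y-axis (col 1 of R) = (-0.3536,-0.6124,-0.7071)
R[0][1] = -0.3536

-0.354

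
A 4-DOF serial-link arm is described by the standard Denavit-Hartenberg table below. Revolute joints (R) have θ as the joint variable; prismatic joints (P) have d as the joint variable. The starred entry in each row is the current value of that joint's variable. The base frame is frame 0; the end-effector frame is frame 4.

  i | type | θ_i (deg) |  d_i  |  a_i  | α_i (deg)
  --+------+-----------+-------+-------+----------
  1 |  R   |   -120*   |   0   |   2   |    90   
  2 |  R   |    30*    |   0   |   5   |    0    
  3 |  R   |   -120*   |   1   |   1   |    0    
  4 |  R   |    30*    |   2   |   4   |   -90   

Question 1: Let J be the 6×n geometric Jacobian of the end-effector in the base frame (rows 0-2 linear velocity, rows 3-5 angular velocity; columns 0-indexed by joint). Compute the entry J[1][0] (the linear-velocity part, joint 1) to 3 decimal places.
axis z_0 = ẑ; lever o_n−o_0 = (-6.7631,-5.7141,-1.9641)
cross product → J_v[:, 0] = (5.7141,-6.7631,0.0000)
J_ω[:, 0] = z_0
entry J[1][0] = -6.7631

-6.763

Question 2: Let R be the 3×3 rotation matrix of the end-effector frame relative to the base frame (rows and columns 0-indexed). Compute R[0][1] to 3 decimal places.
End-effector y-axis (col 1 of R) = (0.8660,-0.5000,-0.0000)
R[0][1] = 0.8660

0.866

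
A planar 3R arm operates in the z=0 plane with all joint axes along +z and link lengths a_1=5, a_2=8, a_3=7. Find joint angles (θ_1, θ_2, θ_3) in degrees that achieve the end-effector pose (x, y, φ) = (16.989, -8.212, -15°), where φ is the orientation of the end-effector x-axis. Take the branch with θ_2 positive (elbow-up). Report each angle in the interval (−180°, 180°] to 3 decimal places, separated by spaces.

wrist centre = target − a_3·(cos φ, sin φ) = (10.2275, -6.4003)
cos θ_2 = (145.5656−5²−8²)/(2·5·8) = 0.7071; θ_2 = 45.0030° (elbow-up)
β = atan2(-6.4003,10.2275) = -32.0379°; ψ = atan2(5.6572,10.6566) = 27.9621°
θ_1 = β − ψ = -60.0000°
θ_3 = φ − θ_1 − θ_2 = -0.0030° (wrapped to (-180°,180°])

-60.000 45.003 -0.003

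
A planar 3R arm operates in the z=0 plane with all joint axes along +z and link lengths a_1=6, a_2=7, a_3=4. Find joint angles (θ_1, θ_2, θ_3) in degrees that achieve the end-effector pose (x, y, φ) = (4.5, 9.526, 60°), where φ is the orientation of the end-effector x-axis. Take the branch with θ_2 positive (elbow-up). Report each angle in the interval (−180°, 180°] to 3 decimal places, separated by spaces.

-0.003 120.003 -60.000

wrist centre = target − a_3·(cos φ, sin φ) = (2.5000, 6.0619)
cos θ_2 = (42.9966−6²−7²)/(2·6·7) = -0.5000; θ_2 = 120.0027° (elbow-up)
β = atan2(6.0619,2.5000) = 67.5882°; ψ = atan2(6.0620,2.4997) = 67.5908°
θ_1 = β − ψ = -0.0027°
θ_3 = φ − θ_1 − θ_2 = -60.0000° (wrapped to (-180°,180°])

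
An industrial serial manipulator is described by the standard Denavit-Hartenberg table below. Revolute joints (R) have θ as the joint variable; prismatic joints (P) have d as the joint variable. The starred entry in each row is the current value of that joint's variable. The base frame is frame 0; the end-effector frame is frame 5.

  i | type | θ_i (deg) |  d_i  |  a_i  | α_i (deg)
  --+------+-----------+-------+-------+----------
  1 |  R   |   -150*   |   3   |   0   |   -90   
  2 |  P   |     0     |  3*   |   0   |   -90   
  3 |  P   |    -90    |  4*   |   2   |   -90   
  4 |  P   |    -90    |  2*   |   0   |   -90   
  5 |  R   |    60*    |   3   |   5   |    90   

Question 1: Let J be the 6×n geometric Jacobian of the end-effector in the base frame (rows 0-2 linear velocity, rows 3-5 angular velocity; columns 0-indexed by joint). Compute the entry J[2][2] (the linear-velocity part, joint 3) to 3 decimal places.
prismatic axis z_2 = (0.0000,-0.0000,-1.0000)
J_v[:, 2] = z_2; J_ω[:, 2] = (0,0,0)
entry J[2][2] = -1.0000

-1.000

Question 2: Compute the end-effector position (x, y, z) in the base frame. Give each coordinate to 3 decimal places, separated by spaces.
6.018 -5.763 -3.500

after link 1: o_1 = (0.0000, 0.0000, 3.0000)
after link 2: o_2 = (1.5000, -2.5981, 3.0000)
after link 3: o_3 = (2.5000, -4.3301, -1.0000)
after link 4: o_4 = (0.7679, -5.3301, -1.0000)
after link 5: o_5 = (6.0179, -5.7631, -3.5000)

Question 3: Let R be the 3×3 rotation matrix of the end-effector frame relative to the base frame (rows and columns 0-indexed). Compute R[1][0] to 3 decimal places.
0.433

End-effector x-axis (col 0 of R) = (0.7500,0.4330,-0.5000)
R[1][0] = 0.4330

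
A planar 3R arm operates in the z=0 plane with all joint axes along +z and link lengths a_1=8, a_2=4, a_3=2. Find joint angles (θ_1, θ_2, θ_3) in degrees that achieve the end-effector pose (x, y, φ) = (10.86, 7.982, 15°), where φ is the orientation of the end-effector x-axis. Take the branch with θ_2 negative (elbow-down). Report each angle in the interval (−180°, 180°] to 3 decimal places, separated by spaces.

wrist centre = target − a_3·(cos φ, sin φ) = (8.9281, 7.4644)
cos θ_2 = (135.4285−8²−4²)/(2·8·4) = 0.8661; θ_2 = -29.9948° (elbow-down)
β = atan2(7.4644,8.9281) = 39.8972°; ψ = atan2(-1.9997,11.4643) = -9.8944°
θ_1 = β − ψ = 49.7917°
θ_3 = φ − θ_1 − θ_2 = -4.7969° (wrapped to (-180°,180°])

49.792 -29.995 -4.797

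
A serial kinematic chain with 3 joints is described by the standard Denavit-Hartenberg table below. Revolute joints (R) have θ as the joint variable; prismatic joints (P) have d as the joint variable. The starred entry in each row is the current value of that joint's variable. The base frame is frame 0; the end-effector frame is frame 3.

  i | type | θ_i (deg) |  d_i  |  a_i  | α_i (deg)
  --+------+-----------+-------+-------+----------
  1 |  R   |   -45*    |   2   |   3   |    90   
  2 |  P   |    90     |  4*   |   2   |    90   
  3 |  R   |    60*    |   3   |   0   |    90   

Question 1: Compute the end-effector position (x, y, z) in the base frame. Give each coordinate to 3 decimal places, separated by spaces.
1.414 -7.071 4.000

after link 1: o_1 = (2.1213, -2.1213, 2.0000)
after link 2: o_2 = (-0.7071, -4.9497, 4.0000)
after link 3: o_3 = (1.4142, -7.0711, 4.0000)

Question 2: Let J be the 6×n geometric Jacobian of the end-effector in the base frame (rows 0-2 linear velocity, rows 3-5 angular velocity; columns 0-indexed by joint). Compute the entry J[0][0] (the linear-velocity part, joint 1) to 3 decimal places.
7.071

axis z_0 = ẑ; lever o_n−o_0 = (1.4142,-7.0711,4.0000)
cross product → J_v[:, 0] = (7.0711,1.4142,-0.0000)
J_ω[:, 0] = z_0
entry J[0][0] = 7.0711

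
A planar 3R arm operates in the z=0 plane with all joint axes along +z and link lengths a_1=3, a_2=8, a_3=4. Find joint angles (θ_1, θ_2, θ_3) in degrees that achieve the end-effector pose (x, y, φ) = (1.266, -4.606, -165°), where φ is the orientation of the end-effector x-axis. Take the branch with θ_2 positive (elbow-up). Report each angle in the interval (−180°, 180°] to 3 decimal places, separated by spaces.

wrist centre = target − a_3·(cos φ, sin φ) = (5.1297, -3.5707)
cos θ_2 = (39.0639−3²−8²)/(2·3·8) = -0.7070; θ_2 = 134.9915° (elbow-up)
β = atan2(-3.5707,5.1297) = -34.8413°; ψ = atan2(5.6577,-2.6560) = 115.1478°
θ_1 = β − ψ = -149.9891°
θ_3 = φ − θ_1 − θ_2 = -150.0024° (wrapped to (-180°,180°])

-149.989 134.991 -150.002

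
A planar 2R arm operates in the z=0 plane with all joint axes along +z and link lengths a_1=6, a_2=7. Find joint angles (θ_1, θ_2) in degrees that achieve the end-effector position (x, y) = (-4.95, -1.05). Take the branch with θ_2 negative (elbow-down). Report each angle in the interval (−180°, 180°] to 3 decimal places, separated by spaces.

cos θ_2 = (25.6050−6²−7²)/(2·6·7) = -0.7071; θ_2 = -134.9981° (elbow-down)
β = atan2(-1.0500,-4.9500) = -168.0239°; ψ = atan2(-4.9499,1.0504) = -78.0190°
θ_1 = β − ψ = -90.0048°

-90.005 -134.998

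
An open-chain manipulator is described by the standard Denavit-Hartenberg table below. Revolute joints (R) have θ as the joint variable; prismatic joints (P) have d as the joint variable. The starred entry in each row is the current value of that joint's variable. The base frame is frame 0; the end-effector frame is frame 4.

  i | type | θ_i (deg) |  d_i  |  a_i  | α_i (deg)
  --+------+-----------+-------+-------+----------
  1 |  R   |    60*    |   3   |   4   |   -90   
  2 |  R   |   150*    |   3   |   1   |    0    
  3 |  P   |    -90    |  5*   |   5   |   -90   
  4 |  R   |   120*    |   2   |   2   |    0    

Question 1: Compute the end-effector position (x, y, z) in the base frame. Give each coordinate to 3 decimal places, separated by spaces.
after link 1: o_1 = (2.0000, 3.4641, 3.0000)
after link 2: o_2 = (-1.0311, 4.2141, 2.5000)
after link 3: o_3 = (-4.1112, 8.8792, -1.8301)
after link 4: o_4 = (-3.7272, 6.0801, -1.9641)

-3.727 6.080 -1.964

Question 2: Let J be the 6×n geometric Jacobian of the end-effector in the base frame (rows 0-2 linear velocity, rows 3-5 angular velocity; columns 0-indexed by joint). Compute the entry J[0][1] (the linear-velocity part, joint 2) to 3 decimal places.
axis z_1 = (-0.8660,0.5000,0.0000); lever o_n−o_1 = (-5.7272,2.6160,-4.9641)
cross product → J_v[:, 1] = (-2.4821,-4.2990,0.5981)
J_ω[:, 1] = z_1
entry J[0][1] = -2.4821

-2.482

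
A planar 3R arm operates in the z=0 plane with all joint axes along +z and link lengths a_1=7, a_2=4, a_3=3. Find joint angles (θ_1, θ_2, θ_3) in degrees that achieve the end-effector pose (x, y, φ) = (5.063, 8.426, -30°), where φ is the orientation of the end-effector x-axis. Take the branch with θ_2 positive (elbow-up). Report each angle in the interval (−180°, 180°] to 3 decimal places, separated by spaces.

60.001 44.995 -134.996

wrist centre = target − a_3·(cos φ, sin φ) = (2.4649, 9.9260)
cos θ_2 = (104.6013−7²−4²)/(2·7·4) = 0.7072; θ_2 = 44.9952° (elbow-up)
β = atan2(9.9260,2.4649) = 76.0538°; ψ = atan2(2.8282,9.8287) = 16.0531°
θ_1 = β − ψ = 60.0007°
θ_3 = φ − θ_1 − θ_2 = -134.9959° (wrapped to (-180°,180°])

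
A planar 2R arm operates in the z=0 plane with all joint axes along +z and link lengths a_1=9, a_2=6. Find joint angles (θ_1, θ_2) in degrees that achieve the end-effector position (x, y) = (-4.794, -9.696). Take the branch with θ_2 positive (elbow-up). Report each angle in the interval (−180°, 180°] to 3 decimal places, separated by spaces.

-150.000 90.003

cos θ_2 = (116.9949−9²−6²)/(2·9·6) = -0.0000; θ_2 = 90.0027° (elbow-up)
β = atan2(-9.6960,-4.7940) = -116.3092°; ψ = atan2(6.0000,8.9997) = 33.6909°
θ_1 = β − ψ = -150.0001°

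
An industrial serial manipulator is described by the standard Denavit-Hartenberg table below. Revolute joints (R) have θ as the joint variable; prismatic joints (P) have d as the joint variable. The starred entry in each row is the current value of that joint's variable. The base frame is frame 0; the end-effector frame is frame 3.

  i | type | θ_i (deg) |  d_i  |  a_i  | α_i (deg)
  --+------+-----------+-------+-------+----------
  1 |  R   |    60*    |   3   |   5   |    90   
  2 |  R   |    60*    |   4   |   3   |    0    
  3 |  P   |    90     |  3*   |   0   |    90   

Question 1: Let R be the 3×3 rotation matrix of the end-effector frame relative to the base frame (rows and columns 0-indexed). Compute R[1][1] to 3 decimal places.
End-effector y-axis (col 1 of R) = (0.8660,-0.5000,0.0000)
R[1][1] = -0.5000

-0.500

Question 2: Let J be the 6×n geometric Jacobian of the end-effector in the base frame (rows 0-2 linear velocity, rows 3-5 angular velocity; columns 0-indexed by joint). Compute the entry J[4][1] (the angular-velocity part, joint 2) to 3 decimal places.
-0.500

axis z_1 = (0.8660,-0.5000,0.0000); lever o_n−o_1 = (6.8122,-2.2010,2.5981)
cross product → J_v[:, 1] = (-1.2990,-2.2500,1.5000)
J_ω[:, 1] = z_1
entry J[4][1] = -0.5000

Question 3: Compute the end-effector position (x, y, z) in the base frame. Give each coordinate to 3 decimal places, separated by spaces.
9.312 2.129 5.598

after link 1: o_1 = (2.5000, 4.3301, 3.0000)
after link 2: o_2 = (6.7141, 3.6292, 5.5981)
after link 3: o_3 = (9.3122, 2.1292, 5.5981)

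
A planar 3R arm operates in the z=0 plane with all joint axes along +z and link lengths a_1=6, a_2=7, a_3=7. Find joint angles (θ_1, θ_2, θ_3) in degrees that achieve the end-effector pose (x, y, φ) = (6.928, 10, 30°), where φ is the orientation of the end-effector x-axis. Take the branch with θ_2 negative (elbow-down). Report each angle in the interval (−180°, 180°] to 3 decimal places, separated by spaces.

wrist centre = target − a_3·(cos φ, sin φ) = (0.8658, 6.5000)
cos θ_2 = (42.9996−6²−7²)/(2·6·7) = -0.5000; θ_2 = -120.0003° (elbow-down)
β = atan2(6.5000,0.8658) = 82.4127°; ψ = atan2(-6.0622,2.5000) = -67.5893°
θ_1 = β − ψ = 150.0019°
θ_3 = φ − θ_1 − θ_2 = -0.0017° (wrapped to (-180°,180°])

150.002 -120.000 -0.002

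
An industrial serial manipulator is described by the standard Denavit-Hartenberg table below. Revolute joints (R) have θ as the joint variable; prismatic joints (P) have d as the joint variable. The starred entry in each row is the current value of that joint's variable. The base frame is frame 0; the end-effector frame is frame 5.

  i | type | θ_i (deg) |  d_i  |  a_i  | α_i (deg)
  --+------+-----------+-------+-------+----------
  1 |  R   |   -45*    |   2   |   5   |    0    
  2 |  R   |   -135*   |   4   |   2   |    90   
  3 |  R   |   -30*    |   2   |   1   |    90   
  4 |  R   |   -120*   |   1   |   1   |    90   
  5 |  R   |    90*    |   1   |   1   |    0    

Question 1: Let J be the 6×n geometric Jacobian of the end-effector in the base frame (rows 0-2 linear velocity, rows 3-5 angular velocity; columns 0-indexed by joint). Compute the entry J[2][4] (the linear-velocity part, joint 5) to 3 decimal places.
-0.250

axis z_4 = (0.7500,0.5000,0.4330); lever o_n−o_4 = (1.2500,0.5000,-0.4330)
cross product → J_v[:, 4] = (-0.4330,0.8660,-0.2500)
J_ω[:, 4] = z_4
entry J[2][4] = -0.2500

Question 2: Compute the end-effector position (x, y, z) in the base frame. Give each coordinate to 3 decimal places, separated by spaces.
2.853 -1.902 4.451

after link 1: o_1 = (3.5355, -3.5355, 2.0000)
after link 2: o_2 = (1.5355, -3.5355, 6.0000)
after link 3: o_3 = (0.6695, -1.5355, 5.5000)
after link 4: o_4 = (1.6025, -2.4016, 4.8840)
after link 5: o_5 = (2.8525, -1.9016, 4.4510)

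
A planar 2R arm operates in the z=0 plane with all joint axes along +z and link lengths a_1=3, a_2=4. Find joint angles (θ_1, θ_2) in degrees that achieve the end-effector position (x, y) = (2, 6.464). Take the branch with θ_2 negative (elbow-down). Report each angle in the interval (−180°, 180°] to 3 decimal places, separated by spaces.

90.003 -30.006

cos θ_2 = (45.7833−3²−4²)/(2·3·4) = 0.8660; θ_2 = -30.0063° (elbow-down)
β = atan2(6.4640,2.0000) = 72.8076°; ψ = atan2(-2.0004,6.4639) = -17.1957°
θ_1 = β − ψ = 90.0034°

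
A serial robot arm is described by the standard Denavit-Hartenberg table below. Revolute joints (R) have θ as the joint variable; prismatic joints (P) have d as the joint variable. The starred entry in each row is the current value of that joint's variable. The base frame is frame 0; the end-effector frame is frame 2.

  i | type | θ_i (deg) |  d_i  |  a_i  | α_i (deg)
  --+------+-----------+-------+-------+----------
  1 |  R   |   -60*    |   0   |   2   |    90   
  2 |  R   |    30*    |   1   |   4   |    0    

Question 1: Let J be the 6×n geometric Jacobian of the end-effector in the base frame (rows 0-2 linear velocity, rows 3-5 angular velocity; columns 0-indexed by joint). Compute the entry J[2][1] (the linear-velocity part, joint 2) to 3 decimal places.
3.464

axis z_1 = (-0.8660,-0.5000,0.0000); lever o_n−o_1 = (0.8660,-3.5000,2.0000)
cross product → J_v[:, 1] = (-1.0000,1.7321,3.4641)
J_ω[:, 1] = z_1
entry J[2][1] = 3.4641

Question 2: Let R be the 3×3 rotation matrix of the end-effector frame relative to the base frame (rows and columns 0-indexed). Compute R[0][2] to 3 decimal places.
-0.866

End-effector z-axis (col 2 of R) = (-0.8660,-0.5000,0.0000)
R[0][2] = -0.8660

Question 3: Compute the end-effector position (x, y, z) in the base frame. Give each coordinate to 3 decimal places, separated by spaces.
1.866 -5.232 2.000

after link 1: o_1 = (1.0000, -1.7321, 0.0000)
after link 2: o_2 = (1.8660, -5.2321, 2.0000)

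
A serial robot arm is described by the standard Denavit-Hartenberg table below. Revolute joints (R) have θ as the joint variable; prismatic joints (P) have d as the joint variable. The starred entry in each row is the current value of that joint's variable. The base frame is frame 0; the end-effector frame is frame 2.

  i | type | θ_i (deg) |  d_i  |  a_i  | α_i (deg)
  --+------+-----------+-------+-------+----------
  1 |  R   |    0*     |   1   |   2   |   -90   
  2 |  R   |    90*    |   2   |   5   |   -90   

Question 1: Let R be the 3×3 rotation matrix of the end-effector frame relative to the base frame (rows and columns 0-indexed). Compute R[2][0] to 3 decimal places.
-1.000

End-effector x-axis (col 0 of R) = (0.0000,0.0000,-1.0000)
R[2][0] = -1.0000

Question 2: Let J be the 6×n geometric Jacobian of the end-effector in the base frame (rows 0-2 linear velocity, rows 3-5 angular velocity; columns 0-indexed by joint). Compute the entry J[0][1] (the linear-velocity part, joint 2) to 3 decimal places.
axis z_1 = (0.0000,1.0000,0.0000); lever o_n−o_1 = (0.0000,2.0000,-5.0000)
cross product → J_v[:, 1] = (-5.0000,0.0000,-0.0000)
J_ω[:, 1] = z_1
entry J[0][1] = -5.0000

-5.000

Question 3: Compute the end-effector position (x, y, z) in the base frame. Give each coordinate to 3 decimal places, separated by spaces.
after link 1: o_1 = (2.0000, 0.0000, 1.0000)
after link 2: o_2 = (2.0000, 2.0000, -4.0000)

2.000 2.000 -4.000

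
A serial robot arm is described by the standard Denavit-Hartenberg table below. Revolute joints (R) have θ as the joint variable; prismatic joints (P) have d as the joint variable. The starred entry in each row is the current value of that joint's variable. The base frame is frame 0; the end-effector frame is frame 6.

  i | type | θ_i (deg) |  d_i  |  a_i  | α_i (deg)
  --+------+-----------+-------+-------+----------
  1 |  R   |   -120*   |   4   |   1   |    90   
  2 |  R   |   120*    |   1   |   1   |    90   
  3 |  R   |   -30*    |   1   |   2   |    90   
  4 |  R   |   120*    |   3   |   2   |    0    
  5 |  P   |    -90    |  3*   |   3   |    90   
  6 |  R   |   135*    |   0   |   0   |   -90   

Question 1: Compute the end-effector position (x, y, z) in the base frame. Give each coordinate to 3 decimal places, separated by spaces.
3.138 -6.554 7.083

after link 1: o_1 = (-0.5000, -0.8660, 4.0000)
after link 2: o_2 = (-1.1160, 0.0670, 4.8660)
after link 3: o_3 = (-0.2500, -0.4330, 6.8660)
after link 4: o_4 = (0.2255, -3.8056, 5.6830)
after link 5: o_5 = (3.1385, -6.5544, 7.0825)
after link 6: o_6 = (3.1385, -6.5544, 7.0825)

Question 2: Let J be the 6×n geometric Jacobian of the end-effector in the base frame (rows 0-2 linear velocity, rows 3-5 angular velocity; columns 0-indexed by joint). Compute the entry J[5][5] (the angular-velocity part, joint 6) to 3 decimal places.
axis z_5 = (0.6998,0.7120,-0.0580); lever o_n−o_5 = (0.0000,0.0000,0.0000)
cross product → J_v[:, 5] = (0.0000,-0.0000,0.0000)
J_ω[:, 5] = z_5
entry J[5][5] = -0.0580

-0.058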